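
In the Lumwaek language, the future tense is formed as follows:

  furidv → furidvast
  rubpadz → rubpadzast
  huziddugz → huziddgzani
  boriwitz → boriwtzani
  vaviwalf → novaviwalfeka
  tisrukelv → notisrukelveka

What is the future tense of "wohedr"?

"wohedr" has second-to-last letter 'd'. The stems whose second-to-last letter is 'd' (furidv → furidvast, rubpadz → rubpadzast) add -ast.
The other patterns: stems whose second-to-last letter is 'g' or 't' delete the last vowel and add -ani; stems whose second-to-last letter is 'l' add no- … -eka around the stem.
So wohedr → wohedrast.

wohedrast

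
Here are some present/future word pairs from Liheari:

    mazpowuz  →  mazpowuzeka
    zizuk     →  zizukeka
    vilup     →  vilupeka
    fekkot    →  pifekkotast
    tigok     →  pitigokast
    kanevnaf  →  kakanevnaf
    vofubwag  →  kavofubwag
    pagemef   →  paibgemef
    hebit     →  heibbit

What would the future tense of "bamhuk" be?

bamhukeka

"bamhuk" has last vowel 'u'. The stems whose last vowel is 'u' (mazpowuz → mazpowuzeka, zizuk → zizukeka, vilup → vilupeka) add -eka.
The other patterns: stems whose last vowel is 'o' add pi- … -ast around the stem; stems whose last vowel is 'a' add the prefix ka-; stems whose last vowel is 'e' or 'i' insert -ib- after the first vowel.
So bamhuk → bamhukeka.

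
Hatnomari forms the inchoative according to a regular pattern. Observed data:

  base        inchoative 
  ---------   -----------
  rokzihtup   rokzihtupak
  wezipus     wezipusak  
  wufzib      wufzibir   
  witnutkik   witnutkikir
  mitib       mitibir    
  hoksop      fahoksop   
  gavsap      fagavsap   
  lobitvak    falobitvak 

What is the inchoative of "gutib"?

gutibir

"gutib" has last vowel 'i'. The stems whose last vowel is 'i' (wufzib → wufzibir, witnutkik → witnutkikir, mitib → mitibir) add -ir.
So gutib → gutibir.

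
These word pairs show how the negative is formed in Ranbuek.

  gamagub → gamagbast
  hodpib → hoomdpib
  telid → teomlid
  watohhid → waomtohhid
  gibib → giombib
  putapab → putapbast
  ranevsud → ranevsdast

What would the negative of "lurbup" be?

telid and ranevsud both end in -d yet inflect differently (teomlid, ranevsdast), so the final letter is not what conditions the rule; the last vowel is.
"lurbup" has last vowel 'u'. The stems whose last vowel is 'u' (ranevsud → ranevsdast, gamagub → gamagbast) delete the last vowel and add -ast.
So lurbup → lurbpast.

lurbpast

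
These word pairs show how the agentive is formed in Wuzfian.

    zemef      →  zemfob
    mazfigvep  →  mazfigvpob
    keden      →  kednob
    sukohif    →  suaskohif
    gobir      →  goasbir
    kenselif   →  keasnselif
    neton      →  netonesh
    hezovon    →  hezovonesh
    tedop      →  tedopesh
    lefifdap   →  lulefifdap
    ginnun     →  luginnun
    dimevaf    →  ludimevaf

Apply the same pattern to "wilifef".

zemef and sukohif both end in -f yet inflect differently (zemfob, suaskohif), so the final letter is not what conditions the rule; the last vowel is.
"wilifef" has last vowel 'e'. The stems whose last vowel is 'e' (zemef → zemfob, mazfigvep → mazfigvpob, keden → kednob) delete the last vowel and add -ob.
The other patterns: stems whose last vowel is 'i' insert -as- after the first vowel; stems whose last vowel is 'o' add -esh; stems whose last vowel is 'a' or 'u' add the prefix lu-.
So wilifef → wiliffob.

wiliffob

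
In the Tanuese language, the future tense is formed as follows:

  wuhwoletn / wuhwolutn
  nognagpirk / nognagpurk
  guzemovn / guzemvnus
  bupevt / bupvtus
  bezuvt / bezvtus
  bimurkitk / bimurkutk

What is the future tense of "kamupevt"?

guzemovn and wuhwoletn both end in -n yet inflect differently (guzemvnus, wuhwolutn), so the final letter is not what conditions the rule; the second-to-last letter is.
"kamupevt" has second-to-last letter 'v'. The stems whose second-to-last letter is 'v' (bupevt → bupvtus, bezuvt → bezvtus, guzemovn → guzemvnus) delete the last vowel and add -us.
The other pattern: stems whose second-to-last letter is 'r' or 't' change the last vowel to 'u'.
So kamupevt → kamupvtus.

kamupvtus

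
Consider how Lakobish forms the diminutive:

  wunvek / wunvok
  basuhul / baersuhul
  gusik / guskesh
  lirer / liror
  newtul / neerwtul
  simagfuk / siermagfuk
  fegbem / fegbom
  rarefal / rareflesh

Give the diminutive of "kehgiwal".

"kehgiwal" has last vowel 'a'. The one such stem in the data (rarefal → rareflesh) deletes the last vowel and adds -esh (as does gusik), so the same rule applies.
The other patterns: stems whose last vowel is 'u' insert -er- after the first vowel; stems whose last vowel is 'e' change the last vowel to 'o'.
So kehgiwal → kehgiwlesh.

kehgiwlesh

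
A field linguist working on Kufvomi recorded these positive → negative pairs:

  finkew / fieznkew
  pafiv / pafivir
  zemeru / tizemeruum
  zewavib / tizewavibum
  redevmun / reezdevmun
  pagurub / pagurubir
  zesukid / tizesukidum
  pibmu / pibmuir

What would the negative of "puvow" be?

puvowir

zemeru and pibmu both end in -u yet inflect differently (tizemeruum, pibmuir), so the final letter is not what conditions the rule; the first letter is.
"puvow" begins with p-. The stems beginning with p- (pibmu → pibmuir, pafiv → pafivir, pagurub → pagurubir) add -ir.
The other patterns: stems beginning with z- add ti- … -um around the stem; stems beginning with f- or r- insert -ez- after the first vowel.
So puvow → puvowir.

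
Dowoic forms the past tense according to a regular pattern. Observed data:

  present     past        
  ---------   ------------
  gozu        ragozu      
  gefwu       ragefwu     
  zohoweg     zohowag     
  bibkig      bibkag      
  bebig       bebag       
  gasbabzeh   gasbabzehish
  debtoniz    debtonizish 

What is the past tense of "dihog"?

dihag

zohoweg and gasbabzeh both have last vowel 'e' yet inflect differently (zohowag, gasbabzehish), so the last vowel is not what conditions the rule; the final letter is.
"dihog" ends in -g. The stems ending in -g (zohoweg → zohowag, bibkig → bibkag, bebig → bebag) change the last vowel to 'a'.
The other patterns: stems ending in -u add the prefix ra-; stems ending in -h or -z add -ish.
So dihog → dihag.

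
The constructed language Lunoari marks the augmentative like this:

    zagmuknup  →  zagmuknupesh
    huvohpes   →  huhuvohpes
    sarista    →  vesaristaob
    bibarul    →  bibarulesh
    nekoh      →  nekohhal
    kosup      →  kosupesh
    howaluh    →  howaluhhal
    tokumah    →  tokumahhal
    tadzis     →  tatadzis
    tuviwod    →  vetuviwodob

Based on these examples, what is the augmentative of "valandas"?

bibarul and howaluh both have last vowel 'u' yet inflect differently (bibarulesh, howaluhhal), so the last vowel is not what conditions the rule; the final letter is.
"valandas" ends in -s. The stems ending in -s (huvohpes → huhuvohpes, tadzis → tatadzis) repeat the first consonant+vowel as a prefix.
So valandas → vavalandas.

vavalandas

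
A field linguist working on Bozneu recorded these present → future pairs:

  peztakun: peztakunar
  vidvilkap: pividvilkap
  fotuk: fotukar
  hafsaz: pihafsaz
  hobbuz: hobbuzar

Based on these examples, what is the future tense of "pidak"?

pipidak

hobbuz and hafsaz both end in -z yet inflect differently (hobbuzar, pihafsaz), so the final letter is not what conditions the rule; the last vowel is.
"pidak" has last vowel 'a'. The stems whose last vowel is 'a' (vidvilkap → pividvilkap, hafsaz → pihafsaz) add the prefix pi-.
The other pattern: stems whose last vowel is 'u' add -ar.
So pidak → pipidak.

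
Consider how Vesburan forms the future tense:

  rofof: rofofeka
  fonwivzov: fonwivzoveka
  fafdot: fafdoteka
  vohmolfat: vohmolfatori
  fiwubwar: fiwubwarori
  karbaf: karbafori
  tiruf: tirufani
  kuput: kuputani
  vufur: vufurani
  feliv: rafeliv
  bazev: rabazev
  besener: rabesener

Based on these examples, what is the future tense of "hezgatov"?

hezgatoveka

"hezgatov" has last vowel 'o'. The stems whose last vowel is 'o' (rofof → rofofeka, fonwivzov → fonwivzoveka, fafdot → fafdoteka) add -eka.
The other patterns: stems whose last vowel is 'a' add -ori; stems whose last vowel is 'u' add -ani; stems whose last vowel is 'e' or 'i' add the prefix ra-.
So hezgatov → hezgatoveka.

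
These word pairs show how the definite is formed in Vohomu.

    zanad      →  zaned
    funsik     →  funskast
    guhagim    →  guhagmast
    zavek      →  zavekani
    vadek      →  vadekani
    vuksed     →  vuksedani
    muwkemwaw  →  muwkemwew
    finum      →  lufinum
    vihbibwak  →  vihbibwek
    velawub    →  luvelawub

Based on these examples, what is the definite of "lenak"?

"lenak" has last vowel 'a'. The stems whose last vowel is 'a' (vihbibwak → vihbibwek, muwkemwaw → muwkemwew, zanad → zaned) change the last vowel to 'e'.
The other patterns: stems whose last vowel is 'e' add -ani; stems whose last vowel is 'u' add the prefix lu-; stems whose last vowel is 'i' delete the last vowel and add -ast.
So lenak → lenek.

lenek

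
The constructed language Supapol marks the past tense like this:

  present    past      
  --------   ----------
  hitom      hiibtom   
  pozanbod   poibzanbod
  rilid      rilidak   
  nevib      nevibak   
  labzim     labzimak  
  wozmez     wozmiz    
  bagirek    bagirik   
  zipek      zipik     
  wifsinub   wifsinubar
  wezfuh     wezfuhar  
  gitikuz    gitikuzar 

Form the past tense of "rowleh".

"rowleh" has last vowel 'e'. The stems whose last vowel is 'e' (wozmez → wozmiz, bagirek → bagirik, zipek → zipik) change the last vowel to 'i'.
So rowleh → rowlih.

rowlih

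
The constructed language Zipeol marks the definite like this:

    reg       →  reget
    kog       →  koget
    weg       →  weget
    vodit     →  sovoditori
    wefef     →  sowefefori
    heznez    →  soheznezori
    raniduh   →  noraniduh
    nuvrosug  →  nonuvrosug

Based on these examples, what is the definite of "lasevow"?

reg and nuvrosug both end in -g yet inflect differently (reget, nonuvrosug), so the final letter is not what conditions the rule; the number of vowels is.
"lasevow" has 3 vowels. The stems with 3 vowels (raniduh → noraniduh, nuvrosug → nonuvrosug) add the prefix no-.
So lasevow → nolasevow.

nolasevow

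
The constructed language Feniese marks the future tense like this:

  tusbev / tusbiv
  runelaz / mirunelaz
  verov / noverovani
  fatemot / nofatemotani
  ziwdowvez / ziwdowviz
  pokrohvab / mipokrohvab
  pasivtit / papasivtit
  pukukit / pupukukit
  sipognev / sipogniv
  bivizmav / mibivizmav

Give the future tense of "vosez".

vosiz

"vosez" has last vowel 'e'. The stems whose last vowel is 'e' (sipognev → sipogniv, ziwdowvez → ziwdowviz, tusbev → tusbiv) change the last vowel to 'i'.
The other patterns: stems whose last vowel is 'o' add no- … -ani around the stem; stems whose last vowel is 'a' add the prefix mi-; stems whose last vowel is 'i' repeat the first consonant+vowel as a prefix.
So vosez → vosiz.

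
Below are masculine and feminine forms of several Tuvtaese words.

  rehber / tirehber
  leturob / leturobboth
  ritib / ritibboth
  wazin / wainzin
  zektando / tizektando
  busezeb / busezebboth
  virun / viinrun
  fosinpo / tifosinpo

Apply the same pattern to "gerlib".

gerlibboth

wazin and ritib both have last vowel 'i' yet inflect differently (wainzin, ritibboth), so the last vowel is not what conditions the rule; the final letter is.
"gerlib" ends in -b. The stems ending in -b (ritib → ritibboth, leturob → leturobboth, busezeb → busezebboth) double the final consonant and add -oth.
The other patterns: stems ending in -n insert -in- after the first vowel; stems ending in -o or -r add the prefix ti-.
So gerlib → gerlibboth.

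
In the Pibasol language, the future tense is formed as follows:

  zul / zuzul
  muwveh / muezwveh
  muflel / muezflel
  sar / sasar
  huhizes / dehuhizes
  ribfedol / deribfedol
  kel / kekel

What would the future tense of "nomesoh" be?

"nomesoh" has 3 vowels. The stems with 3 vowels (huhizes → dehuhizes, ribfedol → deribfedol) add the prefix de-.
The other patterns: stems with 1 vowel repeat the first consonant+vowel as a prefix; stems with 2 vowels insert -ez- after the first vowel.
So nomesoh → denomesoh.

denomesoh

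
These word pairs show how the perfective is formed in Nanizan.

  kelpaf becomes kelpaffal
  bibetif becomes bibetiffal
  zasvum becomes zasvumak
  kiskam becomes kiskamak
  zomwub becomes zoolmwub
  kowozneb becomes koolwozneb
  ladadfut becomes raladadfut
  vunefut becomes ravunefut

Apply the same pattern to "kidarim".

"kidarim" ends in -m. The stems ending in -m (zasvum → zasvumak, kiskam → kiskamak) add -ak.
So kidarim → kidarimak.

kidarimak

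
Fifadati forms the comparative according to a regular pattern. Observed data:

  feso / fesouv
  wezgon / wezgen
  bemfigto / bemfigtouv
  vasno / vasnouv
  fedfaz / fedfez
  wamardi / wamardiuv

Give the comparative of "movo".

movouv

wezgon and bemfigto both have last vowel 'o' yet inflect differently (wezgen, bemfigtouv), so the last vowel is not what conditions the rule; whether the stem ends in a vowel or a consonant is.
"movo" ends in a vowel. The stems ending in a vowel (bemfigto → bemfigtouv, feso → fesouv, wamardi → wamardiuv) add -uv.
So movo → movouv.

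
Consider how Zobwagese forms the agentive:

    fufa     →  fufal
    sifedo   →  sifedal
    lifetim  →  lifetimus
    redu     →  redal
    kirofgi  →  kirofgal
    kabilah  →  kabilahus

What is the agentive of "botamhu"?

botamhal

fufa and kabilah both have last vowel 'a' yet inflect differently (fufal, kabilahus), so the last vowel is not what conditions the rule; whether the stem ends in a vowel or a consonant is.
"botamhu" ends in a vowel. The stems ending in a vowel (kirofgi → kirofgal, redu → redal, fufa → fufal) drop the final letter and add -al.
The other pattern: stems ending in a consonant add -us.
So botamhu → botamhal.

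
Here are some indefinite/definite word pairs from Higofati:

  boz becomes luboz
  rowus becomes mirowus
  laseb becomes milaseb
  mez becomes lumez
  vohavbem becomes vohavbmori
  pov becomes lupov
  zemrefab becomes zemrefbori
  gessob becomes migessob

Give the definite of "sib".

lusib

laseb and zemrefab both end in -b yet inflect differently (milaseb, zemrefbori), so the final letter is not what conditions the rule; the number of vowels is.
"sib" has 1 vowel. The stems with 1 vowel (pov → lupov, boz → luboz, mez → lumez) add the prefix lu-.
So sib → lusib.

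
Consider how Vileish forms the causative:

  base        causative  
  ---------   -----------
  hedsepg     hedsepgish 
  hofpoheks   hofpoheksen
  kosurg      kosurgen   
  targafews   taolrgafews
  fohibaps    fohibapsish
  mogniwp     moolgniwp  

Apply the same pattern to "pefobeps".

pefobepsish

"pefobeps" has second-to-last letter 'p'. The stems whose second-to-last letter is 'p' (hedsepg → hedsepgish, fohibaps → fohibapsish) add -ish.
The other patterns: stems whose second-to-last letter is 'w' insert -ol- after the first vowel; stems whose second-to-last letter is 'k' or 'r' add -en.
So pefobeps → pefobepsish.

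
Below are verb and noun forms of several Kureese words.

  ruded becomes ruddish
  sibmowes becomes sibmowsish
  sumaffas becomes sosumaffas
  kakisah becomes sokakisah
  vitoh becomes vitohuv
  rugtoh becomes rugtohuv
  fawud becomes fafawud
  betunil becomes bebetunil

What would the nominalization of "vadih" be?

sibmowes and sumaffas both end in -s yet inflect differently (sibmowsish, sosumaffas), so the final letter is not what conditions the rule; the last vowel is.
"vadih" has last vowel 'i'. The one such stem in the data (betunil → bebetunil) repeats the first consonant+vowel as a prefix (as does fawud), so the same rule applies.
The other patterns: stems whose last vowel is 'e' delete the last vowel and add -ish; stems whose last vowel is 'a' add the prefix so-; stems whose last vowel is 'o' add -uv.
So vadih → vavadih.

vavadih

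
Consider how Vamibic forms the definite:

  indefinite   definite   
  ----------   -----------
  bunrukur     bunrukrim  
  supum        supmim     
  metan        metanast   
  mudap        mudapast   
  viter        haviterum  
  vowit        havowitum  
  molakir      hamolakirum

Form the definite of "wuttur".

wuttrim

"wuttur" has last vowel 'u'. The stems whose last vowel is 'u' (bunrukur → bunrukrim, supum → supmim) delete the last vowel and add -im.
The other patterns: stems whose last vowel is 'a' add -ast; stems whose last vowel is 'e' or 'i' add ha- … -um around the stem.
So wuttur → wuttrim.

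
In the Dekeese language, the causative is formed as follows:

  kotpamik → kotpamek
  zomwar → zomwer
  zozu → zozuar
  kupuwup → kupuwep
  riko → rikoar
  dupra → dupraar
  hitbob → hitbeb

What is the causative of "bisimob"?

"bisimob" ends in a consonant. The stems ending in a consonant (kupuwup → kupuwep, kotpamik → kotpamek, hitbob → hitbeb) change the last vowel to 'e'.
So bisimob → bisimeb.

bisimeb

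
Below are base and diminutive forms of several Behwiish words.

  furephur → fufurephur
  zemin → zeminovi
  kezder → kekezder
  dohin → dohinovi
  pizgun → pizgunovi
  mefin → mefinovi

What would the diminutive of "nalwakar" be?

pizgun and furephur both have last vowel 'u' yet inflect differently (pizgunovi, fufurephur), so the last vowel is not what conditions the rule; the final letter is.
"nalwakar" ends in -r. The stems ending in -r (furephur → fufurephur, kezder → kekezder) repeat the first consonant+vowel as a prefix.
The other pattern: stems ending in -n add -ovi.
So nalwakar → nanalwakar.

nanalwakar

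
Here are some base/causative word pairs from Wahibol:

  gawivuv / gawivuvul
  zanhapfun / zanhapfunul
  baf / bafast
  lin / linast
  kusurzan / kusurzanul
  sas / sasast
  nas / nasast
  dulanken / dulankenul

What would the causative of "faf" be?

lin and kusurzan both end in -n yet inflect differently (linast, kusurzanul), so the final letter is not what conditions the rule; the number of vowels is.
"faf" has 1 vowel. The stems with 1 vowel (nas → nasast, sas → sasast, baf → bafast) add -ast.
So faf → fafast.

fafast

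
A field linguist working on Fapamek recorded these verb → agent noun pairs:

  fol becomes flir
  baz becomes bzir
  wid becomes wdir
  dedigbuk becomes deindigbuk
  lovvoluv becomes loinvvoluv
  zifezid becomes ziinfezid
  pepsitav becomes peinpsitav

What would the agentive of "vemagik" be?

wid and zifezid both end in -d yet inflect differently (wdir, ziinfezid), so the final letter is not what conditions the rule; the number of vowels is.
"vemagik" has 3 vowels. The stems with 3 vowels (dedigbuk → deindigbuk, lovvoluv → loinvvoluv, zifezid → ziinfezid) insert -in- after the first vowel.
The other pattern: stems with 1 vowel delete the last vowel and add -ir.
So vemagik → veinmagik.

veinmagik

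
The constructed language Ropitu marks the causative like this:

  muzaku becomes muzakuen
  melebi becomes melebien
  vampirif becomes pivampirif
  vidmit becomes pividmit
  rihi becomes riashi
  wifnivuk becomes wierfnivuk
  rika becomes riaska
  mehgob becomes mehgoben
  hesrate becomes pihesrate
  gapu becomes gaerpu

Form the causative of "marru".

marruen

"marru" begins with m-. The stems beginning with m- (mehgob → mehgoben, muzaku → muzakuen, melebi → melebien) add -en.
The other patterns: stems beginning with r- insert -as- after the first vowel; stems beginning with h- or v- add the prefix pi-; stems beginning with g- or w- insert -er- after the first vowel.
So marru → marruen.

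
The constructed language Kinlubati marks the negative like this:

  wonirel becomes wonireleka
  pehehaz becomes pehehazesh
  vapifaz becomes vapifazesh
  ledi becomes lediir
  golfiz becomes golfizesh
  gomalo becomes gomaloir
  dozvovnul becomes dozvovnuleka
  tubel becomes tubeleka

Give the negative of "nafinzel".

nafinzeleka

golfiz and ledi both have last vowel 'i' yet inflect differently (golfizesh, lediir), so the last vowel is not what conditions the rule; the final letter is.
"nafinzel" ends in -l. The stems ending in -l (tubel → tubeleka, dozvovnul → dozvovnuleka, wonirel → wonireleka) add -eka.
So nafinzel → nafinzeleka.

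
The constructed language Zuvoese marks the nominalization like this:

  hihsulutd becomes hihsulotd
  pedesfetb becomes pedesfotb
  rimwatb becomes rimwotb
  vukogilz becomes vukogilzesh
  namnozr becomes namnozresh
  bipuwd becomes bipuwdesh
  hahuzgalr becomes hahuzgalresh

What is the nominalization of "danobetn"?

"danobetn" has second-to-last letter 't'. The stems whose second-to-last letter is 't' (hihsulutd → hihsulotd, pedesfetb → pedesfotb, rimwatb → rimwotb) change the last vowel to 'o'.
So danobetn → danobotn.

danobotn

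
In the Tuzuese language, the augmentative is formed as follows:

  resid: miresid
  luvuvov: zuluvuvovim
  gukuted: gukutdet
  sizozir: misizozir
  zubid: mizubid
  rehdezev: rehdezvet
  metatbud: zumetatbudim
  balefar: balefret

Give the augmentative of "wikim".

gukuted and zubid both end in -d yet inflect differently (gukutdet, mizubid), so the final letter is not what conditions the rule; the last vowel is.
"wikim" has last vowel 'i'. The stems whose last vowel is 'i' (zubid → mizubid, sizozir → misizozir, resid → miresid) add the prefix mi-.
So wikim → miwikim.

miwikim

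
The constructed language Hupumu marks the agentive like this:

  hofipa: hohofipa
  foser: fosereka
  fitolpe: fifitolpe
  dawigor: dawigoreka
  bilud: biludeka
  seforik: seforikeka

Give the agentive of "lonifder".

lonifdereka

fitolpe and foser both have last vowel 'e' yet inflect differently (fifitolpe, fosereka), so the last vowel is not what conditions the rule; whether the stem ends in a vowel or a consonant is.
"lonifder" ends in a consonant. The stems ending in a consonant (dawigor → dawigoreka, seforik → seforikeka, foser → fosereka) add -eka.
The other pattern: stems ending in a vowel repeat the first consonant+vowel as a prefix.
So lonifder → lonifdereka.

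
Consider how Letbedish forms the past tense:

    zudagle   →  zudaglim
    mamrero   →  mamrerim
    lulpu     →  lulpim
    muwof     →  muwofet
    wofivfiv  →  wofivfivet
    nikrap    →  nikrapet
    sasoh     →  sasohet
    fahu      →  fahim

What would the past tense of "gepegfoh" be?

"gepegfoh" ends in a consonant. The stems ending in a consonant (muwof → muwofet, sasoh → sasohet, nikrap → nikrapet) add -et.
The other pattern: stems ending in a vowel drop the final letter and add -im.
So gepegfoh → gepegfohet.

gepegfohet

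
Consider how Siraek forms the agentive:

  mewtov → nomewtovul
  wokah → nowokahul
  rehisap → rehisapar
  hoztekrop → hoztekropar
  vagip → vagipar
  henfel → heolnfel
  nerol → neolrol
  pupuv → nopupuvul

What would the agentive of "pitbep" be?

nerol and mewtov both have last vowel 'o' yet inflect differently (neolrol, nomewtovul), so the last vowel is not what conditions the rule; the final letter is.
"pitbep" ends in -p. The stems ending in -p (vagip → vagipar, rehisap → rehisapar, hoztekrop → hoztekropar) add -ar.
The other patterns: stems ending in -l insert -ol- after the first vowel; stems ending in -h or -v add no- … -ul around the stem.
So pitbep → pitbepar.

pitbepar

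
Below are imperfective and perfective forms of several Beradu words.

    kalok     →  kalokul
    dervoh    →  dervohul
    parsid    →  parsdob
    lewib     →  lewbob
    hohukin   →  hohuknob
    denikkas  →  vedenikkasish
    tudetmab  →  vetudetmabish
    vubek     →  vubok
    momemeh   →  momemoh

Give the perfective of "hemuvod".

"hemuvod" has last vowel 'o'. The stems whose last vowel is 'o' (kalok → kalokul, dervoh → dervohul) add -ul.
The other patterns: stems whose last vowel is 'i' delete the last vowel and add -ob; stems whose last vowel is 'a' add ve- … -ish around the stem; stems whose last vowel is 'e' change the last vowel to 'o'.
So hemuvod → hemuvodul.

hemuvodul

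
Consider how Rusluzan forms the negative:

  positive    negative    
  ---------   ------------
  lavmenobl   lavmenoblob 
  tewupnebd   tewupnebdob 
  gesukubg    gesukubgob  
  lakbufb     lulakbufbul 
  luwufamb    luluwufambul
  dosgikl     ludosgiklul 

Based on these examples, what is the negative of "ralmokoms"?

luralmokomsul

"ralmokoms" has second-to-last letter 'm'. The one such stem in the data (luwufamb → luluwufambul) adds lu- … -ul around the stem, so the same rule applies.
The other pattern: stems whose second-to-last letter is 'b' add -ob.
So ralmokoms → luralmokomsul.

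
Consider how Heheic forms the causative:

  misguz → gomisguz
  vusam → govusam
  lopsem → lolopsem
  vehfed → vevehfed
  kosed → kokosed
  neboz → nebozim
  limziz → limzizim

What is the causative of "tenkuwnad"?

vusam and lopsem both end in -m yet inflect differently (govusam, lolopsem), so the final letter is not what conditions the rule; the last vowel is.
"tenkuwnad" has last vowel 'a'. The one such stem in the data (vusam → govusam) adds the prefix go-, so the same rule applies.
So tenkuwnad → gotenkuwnad.

gotenkuwnad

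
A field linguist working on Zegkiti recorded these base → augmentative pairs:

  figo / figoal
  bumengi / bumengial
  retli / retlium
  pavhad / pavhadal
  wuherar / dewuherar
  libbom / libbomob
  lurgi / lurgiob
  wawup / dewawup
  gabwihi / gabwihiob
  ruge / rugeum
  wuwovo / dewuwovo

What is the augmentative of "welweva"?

dewelweva

"welweva" begins with w-. The stems beginning with w- (wuwovo → dewuwovo, wuherar → dewuherar, wawup → dewawup) add the prefix de-.
So welweva → dewelweva.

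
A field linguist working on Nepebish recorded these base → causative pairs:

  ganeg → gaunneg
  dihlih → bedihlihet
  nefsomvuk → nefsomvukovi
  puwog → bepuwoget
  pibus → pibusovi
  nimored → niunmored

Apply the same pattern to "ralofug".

ralofugovi

ganeg and puwog both end in -g yet inflect differently (gaunneg, bepuwoget), so the final letter is not what conditions the rule; the last vowel is.
"ralofug" has last vowel 'u'. The stems whose last vowel is 'u' (pibus → pibusovi, nefsomvuk → nefsomvukovi) add -ovi.
The other patterns: stems whose last vowel is 'e' insert -un- after the first vowel; stems whose last vowel is 'i' or 'o' add be- … -et around the stem.
So ralofug → ralofugovi.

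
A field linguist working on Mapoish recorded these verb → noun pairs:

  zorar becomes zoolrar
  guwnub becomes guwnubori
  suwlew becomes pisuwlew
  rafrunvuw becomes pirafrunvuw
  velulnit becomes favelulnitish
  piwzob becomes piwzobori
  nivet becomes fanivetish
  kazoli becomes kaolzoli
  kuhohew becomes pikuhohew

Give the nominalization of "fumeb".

guwnub and rafrunvuw both have last vowel 'u' yet inflect differently (guwnubori, pirafrunvuw), so the last vowel is not what conditions the rule; the final letter is.
"fumeb" ends in -b. The stems ending in -b (guwnub → guwnubori, piwzob → piwzobori) add -ori.
The other patterns: stems ending in -i or -r insert -ol- after the first vowel; stems ending in -w add the prefix pi-; stems ending in -t add fa- … -ish around the stem.
So fumeb → fumebori.

fumebori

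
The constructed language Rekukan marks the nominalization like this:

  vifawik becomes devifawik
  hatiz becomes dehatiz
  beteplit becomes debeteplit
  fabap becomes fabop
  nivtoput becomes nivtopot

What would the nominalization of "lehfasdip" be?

delehfasdip

beteplit and nivtoput both end in -t yet inflect differently (debeteplit, nivtopot), so the final letter is not what conditions the rule; the last vowel is.
"lehfasdip" has last vowel 'i'. The stems whose last vowel is 'i' (beteplit → debeteplit, hatiz → dehatiz, vifawik → devifawik) add the prefix de-.
The other pattern: stems whose last vowel is 'a' or 'u' change the last vowel to 'o'.
So lehfasdip → delehfasdip.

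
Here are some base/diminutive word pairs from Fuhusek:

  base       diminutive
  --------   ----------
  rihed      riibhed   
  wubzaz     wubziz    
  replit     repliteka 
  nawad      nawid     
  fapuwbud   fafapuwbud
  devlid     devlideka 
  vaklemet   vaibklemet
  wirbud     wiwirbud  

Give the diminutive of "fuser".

fapuwbud and devlid both end in -d yet inflect differently (fafapuwbud, devlideka), so the final letter is not what conditions the rule; the last vowel is.
"fuser" has last vowel 'e'. The stems whose last vowel is 'e' (vaklemet → vaibklemet, rihed → riibhed) insert -ib- after the first vowel.
The other patterns: stems whose last vowel is 'u' repeat the first consonant+vowel as a prefix; stems whose last vowel is 'i' add -eka; stems whose last vowel is 'a' change the last vowel to 'i'.
So fuser → fuibser.

fuibser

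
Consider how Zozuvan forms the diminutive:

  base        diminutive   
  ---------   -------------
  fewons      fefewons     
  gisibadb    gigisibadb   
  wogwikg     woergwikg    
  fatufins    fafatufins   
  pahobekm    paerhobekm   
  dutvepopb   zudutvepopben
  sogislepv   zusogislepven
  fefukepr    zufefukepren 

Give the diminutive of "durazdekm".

duerrazdekm

dutvepopb and gisibadb both end in -b yet inflect differently (zudutvepopben, gigisibadb), so the final letter is not what conditions the rule; the second-to-last letter is.
"durazdekm" has second-to-last letter 'k'. The stems whose second-to-last letter is 'k' (wogwikg → woergwikg, pahobekm → paerhobekm) insert -er- after the first vowel.
So durazdekm → duerrazdekm.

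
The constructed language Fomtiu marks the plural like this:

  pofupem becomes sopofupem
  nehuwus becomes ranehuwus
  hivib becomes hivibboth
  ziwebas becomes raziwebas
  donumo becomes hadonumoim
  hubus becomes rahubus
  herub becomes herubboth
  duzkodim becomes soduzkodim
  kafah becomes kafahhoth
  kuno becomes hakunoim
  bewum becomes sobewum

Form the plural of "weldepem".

soweldepem

herub and bewum both have last vowel 'u' yet inflect differently (herubboth, sobewum), so the last vowel is not what conditions the rule; the final letter is.
"weldepem" ends in -m. The stems ending in -m (pofupem → sopofupem, bewum → sobewum, duzkodim → soduzkodim) add the prefix so-.
The other patterns: stems ending in -b or -h double the final consonant and add -oth; stems ending in -s add the prefix ra-; stems ending in -o add ha- … -im around the stem.
So weldepem → soweldepem.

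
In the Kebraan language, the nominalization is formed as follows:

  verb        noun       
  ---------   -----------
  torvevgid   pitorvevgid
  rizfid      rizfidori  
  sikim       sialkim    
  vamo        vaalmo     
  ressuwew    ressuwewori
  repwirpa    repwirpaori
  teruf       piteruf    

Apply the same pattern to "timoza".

torvevgid and rizfid both end in -d yet inflect differently (pitorvevgid, rizfidori), so the final letter is not what conditions the rule; the first letter is.
"timoza" begins with t-. The stems beginning with t- (teruf → piteruf, torvevgid → pitorvevgid) add the prefix pi-.
The other patterns: stems beginning with r- add -ori; stems beginning with s- or v- insert -al- after the first vowel.
So timoza → pitimoza.

pitimoza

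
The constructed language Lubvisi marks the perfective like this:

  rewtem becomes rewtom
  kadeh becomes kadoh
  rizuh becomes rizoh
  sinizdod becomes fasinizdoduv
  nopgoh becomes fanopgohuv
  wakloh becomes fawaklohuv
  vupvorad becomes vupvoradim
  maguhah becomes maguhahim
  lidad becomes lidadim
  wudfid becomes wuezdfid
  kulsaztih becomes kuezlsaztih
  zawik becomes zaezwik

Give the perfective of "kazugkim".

kadeh and nopgoh both end in -h yet inflect differently (kadoh, fanopgohuv), so the final letter is not what conditions the rule; the last vowel is.
"kazugkim" has last vowel 'i'. The stems whose last vowel is 'i' (wudfid → wuezdfid, kulsaztih → kuezlsaztih, zawik → zaezwik) insert -ez- after the first vowel.
So kazugkim → kaezzugkim.

kaezzugkim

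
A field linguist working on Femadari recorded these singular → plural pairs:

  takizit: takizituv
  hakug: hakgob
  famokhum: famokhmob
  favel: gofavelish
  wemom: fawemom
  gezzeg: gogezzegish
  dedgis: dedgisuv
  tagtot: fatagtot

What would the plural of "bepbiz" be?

tagtot and takizit both end in -t yet inflect differently (fatagtot, takizituv), so the final letter is not what conditions the rule; the last vowel is.
"bepbiz" has last vowel 'i'. The stems whose last vowel is 'i' (dedgis → dedgisuv, takizit → takizituv) add -uv.
The other patterns: stems whose last vowel is 'o' add the prefix fa-; stems whose last vowel is 'u' delete the last vowel and add -ob; stems whose last vowel is 'e' add go- … -ish around the stem.
So bepbiz → bepbizuv.

bepbizuv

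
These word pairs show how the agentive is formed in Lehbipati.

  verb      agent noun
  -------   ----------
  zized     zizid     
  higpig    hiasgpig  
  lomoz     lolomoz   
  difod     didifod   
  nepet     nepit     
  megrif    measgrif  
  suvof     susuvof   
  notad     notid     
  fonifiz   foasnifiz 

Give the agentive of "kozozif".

suvof and megrif both end in -f yet inflect differently (susuvof, measgrif), so the final letter is not what conditions the rule; the last vowel is.
"kozozif" has last vowel 'i'. The stems whose last vowel is 'i' (megrif → measgrif, higpig → hiasgpig, fonifiz → foasnifiz) insert -as- after the first vowel.
The other patterns: stems whose last vowel is 'o' repeat the first consonant+vowel as a prefix; stems whose last vowel is 'a' or 'e' change the last vowel to 'i'.
So kozozif → koaszozif.

koaszozif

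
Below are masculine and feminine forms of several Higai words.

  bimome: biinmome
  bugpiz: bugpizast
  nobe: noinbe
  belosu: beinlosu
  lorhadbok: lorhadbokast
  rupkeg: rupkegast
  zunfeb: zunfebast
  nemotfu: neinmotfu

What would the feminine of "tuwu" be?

tuinwu

"tuwu" ends in a vowel. The stems ending in a vowel (belosu → beinlosu, nobe → noinbe, bimome → biinmome) insert -in- after the first vowel.
The other pattern: stems ending in a consonant add -ast.
So tuwu → tuinwu.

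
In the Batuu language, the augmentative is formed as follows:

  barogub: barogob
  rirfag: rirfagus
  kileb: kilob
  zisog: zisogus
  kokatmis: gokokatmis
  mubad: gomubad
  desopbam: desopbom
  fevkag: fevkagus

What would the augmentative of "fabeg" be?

fabegus

desopbam and fevkag both have last vowel 'a' yet inflect differently (desopbom, fevkagus), so the last vowel is not what conditions the rule; the final letter is.
"fabeg" ends in -g. The stems ending in -g (fevkag → fevkagus, zisog → zisogus, rirfag → rirfagus) add -us.
So fabeg → fabegus.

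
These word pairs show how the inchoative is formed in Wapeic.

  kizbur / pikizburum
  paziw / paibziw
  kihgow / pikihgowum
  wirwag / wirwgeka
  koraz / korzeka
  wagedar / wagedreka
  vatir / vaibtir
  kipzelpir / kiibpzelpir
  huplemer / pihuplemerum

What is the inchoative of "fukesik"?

vatir and wagedar both end in -r yet inflect differently (vaibtir, wagedreka), so the final letter is not what conditions the rule; the last vowel is.
"fukesik" has last vowel 'i'. The stems whose last vowel is 'i' (paziw → paibziw, vatir → vaibtir, kipzelpir → kiibpzelpir) insert -ib- after the first vowel.
The other patterns: stems whose last vowel is 'a' delete the last vowel and add -eka; stems whose last vowel is 'e', 'o' or 'u' add pi- … -um around the stem.
So fukesik → fuibkesik.

fuibkesik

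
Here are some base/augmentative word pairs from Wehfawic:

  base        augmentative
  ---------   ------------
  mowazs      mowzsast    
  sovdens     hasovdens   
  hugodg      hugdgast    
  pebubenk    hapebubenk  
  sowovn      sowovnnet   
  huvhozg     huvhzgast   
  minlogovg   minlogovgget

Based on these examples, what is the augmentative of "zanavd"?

zanavddet

minlogovg and huvhozg both end in -g yet inflect differently (minlogovgget, huvhzgast), so the final letter is not what conditions the rule; the second-to-last letter is.
"zanavd" has second-to-last letter 'v'. The stems whose second-to-last letter is 'v' (sowovn → sowovnnet, minlogovg → minlogovgget) double the final consonant and add -et.
So zanavd → zanavddet.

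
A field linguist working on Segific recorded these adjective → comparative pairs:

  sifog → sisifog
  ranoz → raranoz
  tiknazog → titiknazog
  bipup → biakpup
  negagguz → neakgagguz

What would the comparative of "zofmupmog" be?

zozofmupmog

"zofmupmog" has last vowel 'o'. The stems whose last vowel is 'o' (sifog → sisifog, ranoz → raranoz, tiknazog → titiknazog) repeat the first consonant+vowel as a prefix.
The other pattern: stems whose last vowel is 'u' insert -ak- after the first vowel.
So zofmupmog → zozofmupmog.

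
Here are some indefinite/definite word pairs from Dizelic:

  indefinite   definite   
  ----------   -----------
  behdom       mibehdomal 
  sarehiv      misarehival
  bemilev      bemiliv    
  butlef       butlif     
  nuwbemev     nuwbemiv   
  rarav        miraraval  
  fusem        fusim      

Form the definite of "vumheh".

fusem and behdom both end in -m yet inflect differently (fusim, mibehdomal), so the final letter is not what conditions the rule; the last vowel is.
"vumheh" has last vowel 'e'. The stems whose last vowel is 'e' (nuwbemev → nuwbemiv, butlef → butlif, bemilev → bemiliv) change the last vowel to 'i'.
The other pattern: stems whose last vowel is 'a', 'i' or 'o' add mi- … -al around the stem.
So vumheh → vumhih.

vumhih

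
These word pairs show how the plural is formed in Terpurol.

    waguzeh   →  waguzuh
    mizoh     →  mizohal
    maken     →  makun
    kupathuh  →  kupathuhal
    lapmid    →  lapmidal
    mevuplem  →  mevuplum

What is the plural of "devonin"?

devoninal

waguzeh and mizoh both end in -h yet inflect differently (waguzuh, mizohal), so the final letter is not what conditions the rule; the last vowel is.
"devonin" has last vowel 'i'. The one such stem in the data (lapmid → lapmidal) adds -al, so the same rule applies.
The other pattern: stems whose last vowel is 'e' change the last vowel to 'u'.
So devonin → devoninal.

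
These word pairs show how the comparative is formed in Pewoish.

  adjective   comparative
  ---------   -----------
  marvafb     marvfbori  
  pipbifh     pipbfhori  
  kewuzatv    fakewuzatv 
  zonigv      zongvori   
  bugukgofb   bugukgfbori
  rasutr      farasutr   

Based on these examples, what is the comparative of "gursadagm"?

gursadgmori

kewuzatv and zonigv both end in -v yet inflect differently (fakewuzatv, zongvori), so the final letter is not what conditions the rule; the second-to-last letter is.
"gursadagm" has second-to-last letter 'g'. The one such stem in the data (zonigv → zongvori) deletes the last vowel and adds -ori (as do bugukgofb, pipbifh), so the same rule applies.
So gursadagm → gursadgmori.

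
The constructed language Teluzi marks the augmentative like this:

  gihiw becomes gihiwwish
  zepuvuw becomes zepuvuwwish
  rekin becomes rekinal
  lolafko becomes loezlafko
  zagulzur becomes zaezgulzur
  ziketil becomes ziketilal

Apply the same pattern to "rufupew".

rekin and gihiw both have last vowel 'i' yet inflect differently (rekinal, gihiwwish), so the last vowel is not what conditions the rule; the final letter is.
"rufupew" ends in -w. The stems ending in -w (zepuvuw → zepuvuwwish, gihiw → gihiwwish) double the final consonant and add -ish.
The other patterns: stems ending in -l or -n add -al; stems ending in -o or -r insert -ez- after the first vowel.
So rufupew → rufupewwish.

rufupewwish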